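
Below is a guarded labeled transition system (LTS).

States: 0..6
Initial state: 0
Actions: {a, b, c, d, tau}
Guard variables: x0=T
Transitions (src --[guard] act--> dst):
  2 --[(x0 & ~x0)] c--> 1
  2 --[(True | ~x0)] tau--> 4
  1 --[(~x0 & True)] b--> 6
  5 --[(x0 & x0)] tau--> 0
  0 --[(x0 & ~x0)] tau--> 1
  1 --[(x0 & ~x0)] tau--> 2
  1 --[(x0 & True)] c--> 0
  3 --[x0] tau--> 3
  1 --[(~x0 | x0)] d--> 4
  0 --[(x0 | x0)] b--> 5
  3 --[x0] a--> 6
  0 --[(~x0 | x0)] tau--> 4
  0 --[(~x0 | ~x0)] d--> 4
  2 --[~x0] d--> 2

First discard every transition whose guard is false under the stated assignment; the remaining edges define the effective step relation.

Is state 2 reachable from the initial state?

Answer: UNREACHABLE

Analysis:
After dropping false guards: 8 live edges.
depth 0: {0}
depth 1: {4,5}  total {0,4,5}
Reachable = {0,4,5}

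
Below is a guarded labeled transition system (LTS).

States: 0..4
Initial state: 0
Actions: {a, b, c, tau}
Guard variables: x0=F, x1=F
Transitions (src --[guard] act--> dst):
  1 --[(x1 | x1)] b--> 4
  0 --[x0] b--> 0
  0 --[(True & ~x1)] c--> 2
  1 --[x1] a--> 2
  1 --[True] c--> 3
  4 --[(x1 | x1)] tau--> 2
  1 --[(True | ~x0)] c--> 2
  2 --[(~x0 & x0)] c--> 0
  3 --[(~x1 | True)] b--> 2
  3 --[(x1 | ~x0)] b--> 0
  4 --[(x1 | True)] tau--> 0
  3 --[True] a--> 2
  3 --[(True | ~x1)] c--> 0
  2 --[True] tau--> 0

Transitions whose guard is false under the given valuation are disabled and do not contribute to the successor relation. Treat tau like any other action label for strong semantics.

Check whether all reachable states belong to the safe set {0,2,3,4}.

Answer: INVARIANT HOLDS

Trace:
Inv-set: {0,2,3,4}
Reachable = {0,2}
  0: safe
  2: safe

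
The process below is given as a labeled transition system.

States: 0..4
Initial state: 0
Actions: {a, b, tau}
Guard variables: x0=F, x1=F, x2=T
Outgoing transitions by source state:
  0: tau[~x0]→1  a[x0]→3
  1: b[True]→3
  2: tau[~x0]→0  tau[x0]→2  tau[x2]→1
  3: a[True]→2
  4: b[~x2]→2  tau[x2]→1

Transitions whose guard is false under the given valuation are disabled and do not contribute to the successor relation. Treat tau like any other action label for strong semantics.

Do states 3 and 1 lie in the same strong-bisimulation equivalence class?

Answer: NOT BISIMILAR

Analysis:
Bisimulation quotient by refinement:
  round 0: {{0,1,2,3,4}}
  round 1: {{0,2,4},{1},{3}}
  round 2: {{0,4},{1},{2},{3}}
Fixed point at round 3; 4 class(es).
[3]={3}  [1]={1}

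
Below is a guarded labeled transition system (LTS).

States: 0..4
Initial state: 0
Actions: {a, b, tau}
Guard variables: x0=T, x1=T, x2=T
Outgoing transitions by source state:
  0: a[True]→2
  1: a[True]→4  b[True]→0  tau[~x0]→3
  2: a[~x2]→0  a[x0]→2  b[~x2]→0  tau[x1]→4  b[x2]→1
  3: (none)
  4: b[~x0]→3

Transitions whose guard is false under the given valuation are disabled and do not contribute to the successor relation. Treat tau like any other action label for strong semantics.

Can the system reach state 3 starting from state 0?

Answer: UNREACHABLE

Working:
6 transition(s) survive guard evaluation.
L0 = {0}
L1 = {2}  cumulative {0,2}
L2 = {1,4}  cumulative {0,1,2,4}
Reachable = {0,1,2,4}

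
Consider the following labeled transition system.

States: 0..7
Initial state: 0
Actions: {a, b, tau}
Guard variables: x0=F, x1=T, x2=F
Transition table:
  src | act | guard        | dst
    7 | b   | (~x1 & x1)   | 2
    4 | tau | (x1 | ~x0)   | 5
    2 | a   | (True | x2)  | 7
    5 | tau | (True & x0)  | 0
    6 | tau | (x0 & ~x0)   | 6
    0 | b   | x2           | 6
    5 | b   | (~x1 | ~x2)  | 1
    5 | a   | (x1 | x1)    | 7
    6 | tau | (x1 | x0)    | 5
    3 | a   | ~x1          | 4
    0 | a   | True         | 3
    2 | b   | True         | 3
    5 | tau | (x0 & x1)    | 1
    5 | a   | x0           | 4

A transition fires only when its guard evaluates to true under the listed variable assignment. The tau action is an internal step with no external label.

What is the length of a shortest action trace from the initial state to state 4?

Breadth-first toward 4:
  L0 = {0}
  L1 = {3}
4 never appears.

Answer: UNREACHABLE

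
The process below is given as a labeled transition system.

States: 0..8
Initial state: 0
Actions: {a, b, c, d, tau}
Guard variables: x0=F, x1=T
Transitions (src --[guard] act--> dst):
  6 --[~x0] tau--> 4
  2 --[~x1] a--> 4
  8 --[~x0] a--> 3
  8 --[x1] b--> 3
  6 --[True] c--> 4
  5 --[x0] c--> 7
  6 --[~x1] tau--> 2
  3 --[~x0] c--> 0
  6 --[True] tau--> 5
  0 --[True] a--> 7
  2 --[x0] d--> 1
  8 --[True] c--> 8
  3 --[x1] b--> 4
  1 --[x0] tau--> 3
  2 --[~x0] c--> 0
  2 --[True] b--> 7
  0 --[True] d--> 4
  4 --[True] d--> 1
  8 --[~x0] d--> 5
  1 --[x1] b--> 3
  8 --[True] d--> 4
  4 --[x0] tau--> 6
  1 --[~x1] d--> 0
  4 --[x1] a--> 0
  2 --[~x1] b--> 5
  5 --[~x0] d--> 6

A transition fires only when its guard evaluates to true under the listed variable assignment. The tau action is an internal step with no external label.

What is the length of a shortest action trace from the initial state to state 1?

BFS to 1:
  Layer 0: {0}
  Layer 1: {4,7}
  Layer 2: {1}
1 enters at depth 2; path d·d

Answer: 2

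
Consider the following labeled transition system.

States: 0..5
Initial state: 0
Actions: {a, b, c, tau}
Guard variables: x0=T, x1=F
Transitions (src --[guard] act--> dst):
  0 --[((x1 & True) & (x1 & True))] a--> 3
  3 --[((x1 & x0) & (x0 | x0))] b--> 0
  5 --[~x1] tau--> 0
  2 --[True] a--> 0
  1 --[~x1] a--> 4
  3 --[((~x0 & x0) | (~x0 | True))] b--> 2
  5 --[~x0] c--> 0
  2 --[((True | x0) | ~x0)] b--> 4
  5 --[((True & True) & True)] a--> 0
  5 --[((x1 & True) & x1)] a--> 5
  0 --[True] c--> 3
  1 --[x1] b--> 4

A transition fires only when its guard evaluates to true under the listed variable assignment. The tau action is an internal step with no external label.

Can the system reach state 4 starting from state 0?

Guard filter leaves 7 enabled edge(s).
depth 0: {0}
depth 1: {3}  cumulative {0,3}
depth 2: {2}  cumulative {0,2,3}
depth 3: {4}  cumulative {0,2,3,4}
R = {0,2,3,4}
Path to 4: c·b·b

Answer: REACHABLE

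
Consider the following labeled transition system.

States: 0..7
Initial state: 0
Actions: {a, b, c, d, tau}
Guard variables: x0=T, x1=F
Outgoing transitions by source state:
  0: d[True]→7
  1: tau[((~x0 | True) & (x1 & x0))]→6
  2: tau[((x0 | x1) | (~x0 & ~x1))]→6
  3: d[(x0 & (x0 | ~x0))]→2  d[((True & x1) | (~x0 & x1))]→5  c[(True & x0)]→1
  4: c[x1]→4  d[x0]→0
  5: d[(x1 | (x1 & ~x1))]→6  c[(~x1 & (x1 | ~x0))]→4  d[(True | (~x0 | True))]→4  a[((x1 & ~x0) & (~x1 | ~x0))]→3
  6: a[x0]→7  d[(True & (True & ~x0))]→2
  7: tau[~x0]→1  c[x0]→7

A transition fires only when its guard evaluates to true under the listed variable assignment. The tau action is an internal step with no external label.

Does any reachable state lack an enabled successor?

Reachable = {0,7}
  0: d→7  [deg 1]
  7: c→7  [deg 1]

Answer: DEADLOCK-FREE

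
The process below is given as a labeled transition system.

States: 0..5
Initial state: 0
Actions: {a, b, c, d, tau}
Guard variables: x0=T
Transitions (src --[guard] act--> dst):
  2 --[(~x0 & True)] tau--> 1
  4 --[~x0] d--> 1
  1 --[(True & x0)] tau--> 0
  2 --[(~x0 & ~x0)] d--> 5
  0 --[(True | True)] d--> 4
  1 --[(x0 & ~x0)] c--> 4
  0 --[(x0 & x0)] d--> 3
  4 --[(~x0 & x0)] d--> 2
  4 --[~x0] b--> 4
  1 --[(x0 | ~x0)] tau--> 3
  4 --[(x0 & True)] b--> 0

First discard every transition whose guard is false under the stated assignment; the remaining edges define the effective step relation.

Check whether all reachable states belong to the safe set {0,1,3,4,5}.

Allowed set {0,1,3,4,5}
R = {0,3,4}
  0: ok
  3: ok
  4: ok

Answer: INVARIANT HOLDS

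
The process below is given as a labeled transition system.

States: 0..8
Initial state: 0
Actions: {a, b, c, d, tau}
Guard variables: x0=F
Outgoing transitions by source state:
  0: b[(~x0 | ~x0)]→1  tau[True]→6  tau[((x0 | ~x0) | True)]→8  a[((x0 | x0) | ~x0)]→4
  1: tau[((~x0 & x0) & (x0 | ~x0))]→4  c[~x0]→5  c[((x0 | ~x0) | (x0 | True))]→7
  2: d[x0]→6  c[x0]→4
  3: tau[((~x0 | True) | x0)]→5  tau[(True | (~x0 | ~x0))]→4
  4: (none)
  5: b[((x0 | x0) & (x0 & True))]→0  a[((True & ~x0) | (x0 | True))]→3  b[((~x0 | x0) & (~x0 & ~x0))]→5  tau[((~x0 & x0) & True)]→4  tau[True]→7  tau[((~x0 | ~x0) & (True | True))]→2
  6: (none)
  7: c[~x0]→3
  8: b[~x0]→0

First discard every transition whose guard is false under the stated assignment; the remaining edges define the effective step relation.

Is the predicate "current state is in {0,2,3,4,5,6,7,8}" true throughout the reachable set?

Answer: INVARIANT VIOLATED at state 1

Working:
Inv-set: {0,2,3,4,5,6,7,8}
R = {0,1,2,3,4,5,6,7,8}
  0: safe
  1: VIOLATES
  2: safe
  3: safe
  4: safe
  5: safe
  6: safe
  7: safe
  8: safe
counterexample path to 1: b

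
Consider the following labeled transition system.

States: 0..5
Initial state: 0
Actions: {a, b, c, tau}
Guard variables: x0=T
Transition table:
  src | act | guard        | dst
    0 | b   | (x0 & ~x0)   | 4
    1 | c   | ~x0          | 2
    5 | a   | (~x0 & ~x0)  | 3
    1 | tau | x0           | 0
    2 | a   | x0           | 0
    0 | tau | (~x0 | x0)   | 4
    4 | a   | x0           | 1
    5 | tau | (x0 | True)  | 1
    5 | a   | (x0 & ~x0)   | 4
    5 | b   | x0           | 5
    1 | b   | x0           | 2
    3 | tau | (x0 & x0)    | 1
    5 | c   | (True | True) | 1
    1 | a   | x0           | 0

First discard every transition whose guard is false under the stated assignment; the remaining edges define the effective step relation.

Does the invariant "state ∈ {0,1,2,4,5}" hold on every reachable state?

Allowed set {0,1,2,4,5}
Reach set: {0,1,2,4}
  0: safe
  1: safe
  2: safe
  4: safe

Answer: INVARIANT HOLDS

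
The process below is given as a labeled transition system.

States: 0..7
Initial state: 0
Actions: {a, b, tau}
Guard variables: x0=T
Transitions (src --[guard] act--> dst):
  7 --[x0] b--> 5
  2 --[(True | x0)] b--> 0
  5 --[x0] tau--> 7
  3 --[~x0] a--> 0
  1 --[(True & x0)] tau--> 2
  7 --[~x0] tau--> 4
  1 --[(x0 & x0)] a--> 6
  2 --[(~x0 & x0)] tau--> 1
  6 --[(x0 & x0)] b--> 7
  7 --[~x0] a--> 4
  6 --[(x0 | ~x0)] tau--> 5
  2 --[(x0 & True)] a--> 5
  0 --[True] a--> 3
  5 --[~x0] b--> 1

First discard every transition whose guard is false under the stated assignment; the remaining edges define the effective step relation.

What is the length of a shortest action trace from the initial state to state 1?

Answer: UNREACHABLE

Working:
BFS to 1:
  Layer 0: {0}
  Layer 1: {3}
1 never appears.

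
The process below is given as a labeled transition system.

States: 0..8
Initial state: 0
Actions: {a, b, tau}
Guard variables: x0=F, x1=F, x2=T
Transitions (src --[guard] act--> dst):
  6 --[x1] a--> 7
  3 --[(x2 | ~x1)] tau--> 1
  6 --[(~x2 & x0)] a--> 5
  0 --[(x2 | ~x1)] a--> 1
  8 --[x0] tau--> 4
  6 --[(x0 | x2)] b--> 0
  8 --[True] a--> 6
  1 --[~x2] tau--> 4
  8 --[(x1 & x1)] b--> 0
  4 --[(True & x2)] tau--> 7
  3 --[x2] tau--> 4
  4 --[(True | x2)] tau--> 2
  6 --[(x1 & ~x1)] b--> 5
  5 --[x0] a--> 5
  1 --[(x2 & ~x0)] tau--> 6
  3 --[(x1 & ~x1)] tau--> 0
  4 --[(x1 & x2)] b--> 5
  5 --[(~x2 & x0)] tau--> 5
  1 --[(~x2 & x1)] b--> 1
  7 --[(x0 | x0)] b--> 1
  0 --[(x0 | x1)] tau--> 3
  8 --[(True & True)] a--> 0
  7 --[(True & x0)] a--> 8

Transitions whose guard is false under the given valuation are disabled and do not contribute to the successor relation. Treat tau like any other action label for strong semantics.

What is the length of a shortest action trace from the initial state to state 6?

Answer: 2

Trace:
Breadth-first toward 6:
  depth 0: {0}
  depth 1: {1}
  depth 2: {6}
depth(6)=2, e.g. a·tau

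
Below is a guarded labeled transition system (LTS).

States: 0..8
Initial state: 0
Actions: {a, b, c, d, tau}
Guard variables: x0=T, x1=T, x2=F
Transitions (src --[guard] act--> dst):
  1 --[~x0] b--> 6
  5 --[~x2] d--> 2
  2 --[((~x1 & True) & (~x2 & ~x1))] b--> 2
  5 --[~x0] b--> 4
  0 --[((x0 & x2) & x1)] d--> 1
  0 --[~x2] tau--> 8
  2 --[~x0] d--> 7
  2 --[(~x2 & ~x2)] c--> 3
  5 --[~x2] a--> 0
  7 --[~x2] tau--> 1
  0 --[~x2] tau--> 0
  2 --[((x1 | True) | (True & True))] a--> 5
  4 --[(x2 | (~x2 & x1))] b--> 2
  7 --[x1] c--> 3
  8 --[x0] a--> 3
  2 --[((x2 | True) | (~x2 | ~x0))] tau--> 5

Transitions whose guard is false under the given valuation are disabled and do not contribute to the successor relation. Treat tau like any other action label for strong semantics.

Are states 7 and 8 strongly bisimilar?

Answer: NOT BISIMILAR

Trace:
Refine partition for ~:
  P[0] = {{0,1,2,3,4,5,6,7,8}}
  P[1] = {{0},{1,3,6},{2},{4},{5},{7},{8}}
7 equivalence class(es) (converged in 2)
[7]={7}  [8]={8}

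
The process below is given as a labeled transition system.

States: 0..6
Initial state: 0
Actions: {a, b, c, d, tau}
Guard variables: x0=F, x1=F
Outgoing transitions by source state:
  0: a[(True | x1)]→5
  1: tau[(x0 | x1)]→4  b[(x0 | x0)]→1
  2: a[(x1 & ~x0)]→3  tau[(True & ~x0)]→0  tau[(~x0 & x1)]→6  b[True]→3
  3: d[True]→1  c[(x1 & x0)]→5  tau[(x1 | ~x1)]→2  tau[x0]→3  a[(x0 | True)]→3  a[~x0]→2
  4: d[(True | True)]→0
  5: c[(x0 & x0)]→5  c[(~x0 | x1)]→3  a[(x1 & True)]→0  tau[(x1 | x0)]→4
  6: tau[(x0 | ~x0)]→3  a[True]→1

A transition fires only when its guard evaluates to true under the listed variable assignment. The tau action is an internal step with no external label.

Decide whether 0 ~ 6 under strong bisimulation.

Compute ~ classes (split until stable):
  π0 = {{0,1,2,3,4,5,6}}
  π1 = {{0},{1},{2},{3},{4},{5},{6}}
Fixed point at round 2; 7 class(es).
class of 0: {0}; class of 6: {6}

Answer: NOT BISIMILAR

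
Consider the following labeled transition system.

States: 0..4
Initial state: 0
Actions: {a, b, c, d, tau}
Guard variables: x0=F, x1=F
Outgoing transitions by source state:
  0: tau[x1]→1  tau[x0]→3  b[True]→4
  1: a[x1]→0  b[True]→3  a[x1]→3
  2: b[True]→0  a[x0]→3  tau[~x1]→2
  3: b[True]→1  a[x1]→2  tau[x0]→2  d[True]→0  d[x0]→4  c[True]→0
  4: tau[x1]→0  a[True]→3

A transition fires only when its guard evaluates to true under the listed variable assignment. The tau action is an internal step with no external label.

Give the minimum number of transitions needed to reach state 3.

Breadth-first toward 3:
  L0 = {0}
  L1 = {4}
  L2 = {3}
3 enters at depth 2; path b·a

Answer: 2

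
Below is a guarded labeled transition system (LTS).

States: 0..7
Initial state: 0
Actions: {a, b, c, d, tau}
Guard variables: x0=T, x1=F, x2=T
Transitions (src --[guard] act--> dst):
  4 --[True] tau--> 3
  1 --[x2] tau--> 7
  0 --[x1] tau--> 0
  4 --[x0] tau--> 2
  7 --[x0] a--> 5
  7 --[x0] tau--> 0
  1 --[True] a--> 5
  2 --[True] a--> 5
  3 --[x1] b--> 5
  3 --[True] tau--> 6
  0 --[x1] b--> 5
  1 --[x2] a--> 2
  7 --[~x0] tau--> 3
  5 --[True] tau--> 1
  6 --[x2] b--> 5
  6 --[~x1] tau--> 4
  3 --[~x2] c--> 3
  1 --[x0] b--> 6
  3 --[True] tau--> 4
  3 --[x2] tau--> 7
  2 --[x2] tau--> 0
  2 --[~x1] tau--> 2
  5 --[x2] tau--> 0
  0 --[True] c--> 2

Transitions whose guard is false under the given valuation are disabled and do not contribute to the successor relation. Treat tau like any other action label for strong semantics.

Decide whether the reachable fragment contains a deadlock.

Answer: DEADLOCK-FREE

Working:
Reach set: {0,1,2,3,4,5,6,7}
  0: c→2  [1 exit(s)]
  1: a→2  a→5  b→6  tau→7  [4 exit(s)]
  2: a→5  tau→0  tau→2  [3 exit(s)]
  3: tau→4  tau→6  tau→7  [3 exit(s)]
  4: tau→2  tau→3  [2 exit(s)]
  5: tau→0  tau→1  [2 exit(s)]
  6: b→5  tau→4  [2 exit(s)]
  7: a→5  tau→0  [2 exit(s)]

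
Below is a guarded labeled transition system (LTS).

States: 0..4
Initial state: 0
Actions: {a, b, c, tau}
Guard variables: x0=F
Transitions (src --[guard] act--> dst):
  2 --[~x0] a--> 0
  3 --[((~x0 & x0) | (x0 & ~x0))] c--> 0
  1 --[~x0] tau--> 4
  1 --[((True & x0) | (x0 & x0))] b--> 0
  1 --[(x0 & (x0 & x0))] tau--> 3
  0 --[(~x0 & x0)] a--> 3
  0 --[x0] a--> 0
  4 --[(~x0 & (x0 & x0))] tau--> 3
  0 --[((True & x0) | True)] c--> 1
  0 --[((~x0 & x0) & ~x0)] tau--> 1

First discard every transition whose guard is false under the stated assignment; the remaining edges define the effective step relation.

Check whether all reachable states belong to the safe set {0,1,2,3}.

Answer: INVARIANT VIOLATED at state 4

Analysis:
Allowed set {0,1,2,3}
Reach set: {0,1,4}
  0: ok
  1: ok
  4: ✗ unsafe
witness against invariant: c·tau → 4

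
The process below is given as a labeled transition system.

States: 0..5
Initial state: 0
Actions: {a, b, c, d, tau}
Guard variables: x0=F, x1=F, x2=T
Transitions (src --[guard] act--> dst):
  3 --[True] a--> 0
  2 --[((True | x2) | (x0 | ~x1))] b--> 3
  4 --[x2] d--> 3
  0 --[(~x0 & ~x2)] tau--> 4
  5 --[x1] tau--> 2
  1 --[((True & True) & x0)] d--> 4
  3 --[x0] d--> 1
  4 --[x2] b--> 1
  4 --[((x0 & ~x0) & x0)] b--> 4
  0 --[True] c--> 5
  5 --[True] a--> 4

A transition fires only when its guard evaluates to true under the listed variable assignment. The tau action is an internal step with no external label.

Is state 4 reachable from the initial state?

After dropping false guards: 6 live edges.
L0 = {0}
L1 = {5}  now seen {0,5}
L2 = {4}  now seen {0,4,5}
L3 = {1,3}  now seen {0,1,3,4,5}
R = {0,1,3,4,5}
Path to 4: c·a

Answer: REACHABLE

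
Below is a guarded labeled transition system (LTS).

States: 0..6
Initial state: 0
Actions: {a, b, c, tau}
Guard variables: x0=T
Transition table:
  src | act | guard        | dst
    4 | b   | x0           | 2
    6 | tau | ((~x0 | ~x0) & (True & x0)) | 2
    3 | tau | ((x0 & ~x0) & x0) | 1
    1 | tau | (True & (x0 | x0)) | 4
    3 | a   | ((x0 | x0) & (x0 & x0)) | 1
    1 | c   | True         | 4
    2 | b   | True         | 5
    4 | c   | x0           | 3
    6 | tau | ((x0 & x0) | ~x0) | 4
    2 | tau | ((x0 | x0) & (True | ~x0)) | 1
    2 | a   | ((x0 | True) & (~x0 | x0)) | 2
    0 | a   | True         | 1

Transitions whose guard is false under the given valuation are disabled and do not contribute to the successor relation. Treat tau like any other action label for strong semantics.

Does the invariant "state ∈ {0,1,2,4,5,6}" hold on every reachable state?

Answer: INVARIANT VIOLATED at state 3

Working:
Allowed set {0,1,2,4,5,6}
Reachable = {0,1,2,3,4,5}
  0: safe
  1: safe
  2: safe
  3: ✗ unsafe
  4: safe
  5: safe
witness against invariant: a·tau·c → 3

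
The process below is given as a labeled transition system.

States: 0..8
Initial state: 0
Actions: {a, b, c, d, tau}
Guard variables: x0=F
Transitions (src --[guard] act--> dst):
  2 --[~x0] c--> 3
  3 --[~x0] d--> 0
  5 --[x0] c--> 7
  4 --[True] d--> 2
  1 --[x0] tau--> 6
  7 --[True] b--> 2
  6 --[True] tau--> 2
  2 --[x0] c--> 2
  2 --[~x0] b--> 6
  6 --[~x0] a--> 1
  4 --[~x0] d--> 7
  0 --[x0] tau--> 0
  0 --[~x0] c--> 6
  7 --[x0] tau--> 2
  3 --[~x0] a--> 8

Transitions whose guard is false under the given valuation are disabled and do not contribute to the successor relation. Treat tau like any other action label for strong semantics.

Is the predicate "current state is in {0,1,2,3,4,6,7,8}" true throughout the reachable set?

Allowed set {0,1,2,3,4,6,7,8}
R = {0,1,2,3,6,8}
  0: ✓
  1: ✓
  2: ✓
  3: ✓
  6: ✓
  8: ✓

Answer: INVARIANT HOLDS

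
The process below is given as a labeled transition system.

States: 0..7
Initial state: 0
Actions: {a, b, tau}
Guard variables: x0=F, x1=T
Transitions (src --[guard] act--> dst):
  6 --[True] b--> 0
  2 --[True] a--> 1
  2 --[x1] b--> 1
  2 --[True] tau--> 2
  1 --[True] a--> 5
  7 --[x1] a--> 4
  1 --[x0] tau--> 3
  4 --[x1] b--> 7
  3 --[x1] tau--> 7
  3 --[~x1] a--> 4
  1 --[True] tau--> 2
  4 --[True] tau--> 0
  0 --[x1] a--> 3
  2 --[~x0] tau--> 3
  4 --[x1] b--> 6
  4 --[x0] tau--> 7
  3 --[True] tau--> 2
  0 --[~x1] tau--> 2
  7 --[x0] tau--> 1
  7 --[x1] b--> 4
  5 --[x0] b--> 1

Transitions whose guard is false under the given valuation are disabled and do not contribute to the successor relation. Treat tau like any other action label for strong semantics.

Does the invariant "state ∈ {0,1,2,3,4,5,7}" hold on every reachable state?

Answer: INVARIANT VIOLATED at state 6

Trace:
Allowed set {0,1,2,3,4,5,7}
Reach set: {0,1,2,3,4,5,6,7}
  0: ok
  1: ok
  2: ok
  3: ok
  4: ok
  5: ok
  6: ✗ unsafe
  7: ok
counterexample path to 6: a·tau·a·b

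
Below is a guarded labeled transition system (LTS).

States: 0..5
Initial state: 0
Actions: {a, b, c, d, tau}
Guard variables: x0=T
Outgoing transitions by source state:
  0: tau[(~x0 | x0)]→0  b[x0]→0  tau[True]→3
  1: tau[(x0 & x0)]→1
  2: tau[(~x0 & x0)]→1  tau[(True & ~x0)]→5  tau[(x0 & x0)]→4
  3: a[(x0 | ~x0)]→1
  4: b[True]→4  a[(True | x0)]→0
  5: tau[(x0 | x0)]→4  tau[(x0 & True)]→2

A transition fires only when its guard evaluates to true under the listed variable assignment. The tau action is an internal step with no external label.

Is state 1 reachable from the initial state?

Answer: REACHABLE

Working:
Guard filter leaves 10 enabled edge(s).
Layer 0: {0}
Layer 1: {3}  now seen {0,3}
Layer 2: {1}  now seen {0,1,3}
Reachable = {0,1,3}
witness 1: tau·a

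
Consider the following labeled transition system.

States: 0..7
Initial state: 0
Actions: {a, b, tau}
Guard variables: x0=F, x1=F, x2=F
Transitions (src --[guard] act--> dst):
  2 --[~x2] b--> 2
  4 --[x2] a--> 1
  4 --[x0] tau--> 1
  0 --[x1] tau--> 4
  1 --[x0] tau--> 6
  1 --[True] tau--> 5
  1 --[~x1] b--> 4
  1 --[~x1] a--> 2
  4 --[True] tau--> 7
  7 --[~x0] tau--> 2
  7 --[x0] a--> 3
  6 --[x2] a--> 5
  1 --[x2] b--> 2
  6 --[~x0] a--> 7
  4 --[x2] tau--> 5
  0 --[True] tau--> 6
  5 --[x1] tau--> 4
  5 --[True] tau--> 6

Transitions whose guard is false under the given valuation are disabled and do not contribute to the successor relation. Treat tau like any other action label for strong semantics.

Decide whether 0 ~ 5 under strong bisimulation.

Refine partition for ~:
  round 0: {{0,1,2,3,4,5,6,7}}
  round 1: {{0,4,5,7},{1},{2},{3},{6}}
  round 2: {{0,5},{1},{2},{3},{4},{6},{7}}
Fixed point at round 3; 7 class(es).
0∈{0,5}, 5∈{0,5}

Answer: BISIMILAR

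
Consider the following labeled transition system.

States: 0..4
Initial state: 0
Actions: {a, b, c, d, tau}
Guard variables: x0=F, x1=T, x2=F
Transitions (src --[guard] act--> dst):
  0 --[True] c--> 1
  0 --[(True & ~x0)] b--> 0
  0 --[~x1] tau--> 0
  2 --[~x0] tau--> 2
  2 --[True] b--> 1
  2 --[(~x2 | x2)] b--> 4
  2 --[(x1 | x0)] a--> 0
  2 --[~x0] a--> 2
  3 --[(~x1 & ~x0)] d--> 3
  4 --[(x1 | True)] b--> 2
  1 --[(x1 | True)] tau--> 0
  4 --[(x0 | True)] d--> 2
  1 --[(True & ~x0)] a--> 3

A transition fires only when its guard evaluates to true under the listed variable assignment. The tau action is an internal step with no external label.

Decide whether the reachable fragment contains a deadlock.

Answer: DEADLOCK at state 3

Working:
Reach set: {0,1,3}
  0: b→0  c→1  [deg 2]
  1: a→3  tau→0  [deg 2]
  3: ∅  [deadlock]
witness 3: c·a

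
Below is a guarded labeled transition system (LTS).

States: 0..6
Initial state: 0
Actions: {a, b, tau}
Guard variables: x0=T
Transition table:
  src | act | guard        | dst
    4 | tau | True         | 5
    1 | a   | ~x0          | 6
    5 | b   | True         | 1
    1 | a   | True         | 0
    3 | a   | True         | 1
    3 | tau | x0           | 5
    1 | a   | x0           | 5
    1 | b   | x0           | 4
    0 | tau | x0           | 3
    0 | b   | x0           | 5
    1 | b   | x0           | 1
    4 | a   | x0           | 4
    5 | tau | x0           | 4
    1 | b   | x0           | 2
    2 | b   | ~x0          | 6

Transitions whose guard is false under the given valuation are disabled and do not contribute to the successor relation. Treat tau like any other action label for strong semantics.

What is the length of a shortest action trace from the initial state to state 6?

Layered search for 6:
  depth 0: {0}
  depth 1: {3,5}
  depth 2: {1,4}
  depth 3: {2}
6 never appears.

Answer: UNREACHABLE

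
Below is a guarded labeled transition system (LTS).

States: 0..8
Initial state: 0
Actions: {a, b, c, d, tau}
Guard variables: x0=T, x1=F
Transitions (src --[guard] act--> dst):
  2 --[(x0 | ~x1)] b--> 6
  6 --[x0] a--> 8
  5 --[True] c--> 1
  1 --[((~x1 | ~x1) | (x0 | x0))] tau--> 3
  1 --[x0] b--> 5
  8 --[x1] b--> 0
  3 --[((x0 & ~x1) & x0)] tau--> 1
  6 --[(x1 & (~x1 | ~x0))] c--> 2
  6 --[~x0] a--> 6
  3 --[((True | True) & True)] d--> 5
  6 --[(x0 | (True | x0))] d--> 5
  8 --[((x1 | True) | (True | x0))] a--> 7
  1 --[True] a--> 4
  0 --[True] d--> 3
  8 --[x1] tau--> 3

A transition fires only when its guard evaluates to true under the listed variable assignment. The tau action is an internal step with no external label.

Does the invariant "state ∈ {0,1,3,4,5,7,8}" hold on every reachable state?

Answer: INVARIANT HOLDS

Working:
Inv-set: {0,1,3,4,5,7,8}
Reachable = {0,1,3,4,5}
  0: safe
  1: safe
  3: safe
  4: safe
  5: safe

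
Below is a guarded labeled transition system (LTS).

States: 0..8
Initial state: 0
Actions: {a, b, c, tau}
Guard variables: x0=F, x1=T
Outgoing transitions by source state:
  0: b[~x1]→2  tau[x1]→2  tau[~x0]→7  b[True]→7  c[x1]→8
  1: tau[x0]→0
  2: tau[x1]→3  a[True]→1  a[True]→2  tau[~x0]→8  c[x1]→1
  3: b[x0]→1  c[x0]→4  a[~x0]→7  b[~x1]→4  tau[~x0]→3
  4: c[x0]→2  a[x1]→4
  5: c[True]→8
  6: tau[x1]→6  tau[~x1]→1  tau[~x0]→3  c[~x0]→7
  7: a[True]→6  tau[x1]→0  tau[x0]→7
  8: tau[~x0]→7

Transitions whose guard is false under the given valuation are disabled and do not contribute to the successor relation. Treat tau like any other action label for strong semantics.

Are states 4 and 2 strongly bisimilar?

Refine partition for ~:
  round 0: {{0,1,2,3,4,5,6,7,8}}
  round 1: {{0},{1},{2},{3,7},{4},{5},{6},{8}}
  round 2: {{0},{1},{2},{3},{4},{5},{6},{7},{8}}
Fixed point at round 3; 9 class(es).
class of 4: {4}; class of 2: {2}

Answer: NOT BISIMILAR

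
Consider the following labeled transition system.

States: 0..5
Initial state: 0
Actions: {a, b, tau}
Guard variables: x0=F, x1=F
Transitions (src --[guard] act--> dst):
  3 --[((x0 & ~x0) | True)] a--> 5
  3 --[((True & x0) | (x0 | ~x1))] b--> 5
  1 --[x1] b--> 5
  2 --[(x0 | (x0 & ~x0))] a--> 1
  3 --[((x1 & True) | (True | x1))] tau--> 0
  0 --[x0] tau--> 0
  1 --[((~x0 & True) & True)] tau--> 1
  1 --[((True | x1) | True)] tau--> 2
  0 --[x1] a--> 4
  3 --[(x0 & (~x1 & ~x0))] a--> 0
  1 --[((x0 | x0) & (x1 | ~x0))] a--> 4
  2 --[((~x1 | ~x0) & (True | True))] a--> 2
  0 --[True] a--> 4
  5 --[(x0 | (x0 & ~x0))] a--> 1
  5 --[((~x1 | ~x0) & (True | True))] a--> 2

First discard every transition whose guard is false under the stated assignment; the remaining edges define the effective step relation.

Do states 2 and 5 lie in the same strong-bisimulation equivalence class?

Refine partition for ~:
  P[0] = {{0,1,2,3,4,5}}
  P[1] = {{0,2,5},{1},{3},{4}}
  P[2] = {{0},{1},{2,5},{3},{4}}
Fixed point at round 3; 5 class(es).
class of 2: {2,5}; class of 5: {2,5}

Answer: BISIMILAR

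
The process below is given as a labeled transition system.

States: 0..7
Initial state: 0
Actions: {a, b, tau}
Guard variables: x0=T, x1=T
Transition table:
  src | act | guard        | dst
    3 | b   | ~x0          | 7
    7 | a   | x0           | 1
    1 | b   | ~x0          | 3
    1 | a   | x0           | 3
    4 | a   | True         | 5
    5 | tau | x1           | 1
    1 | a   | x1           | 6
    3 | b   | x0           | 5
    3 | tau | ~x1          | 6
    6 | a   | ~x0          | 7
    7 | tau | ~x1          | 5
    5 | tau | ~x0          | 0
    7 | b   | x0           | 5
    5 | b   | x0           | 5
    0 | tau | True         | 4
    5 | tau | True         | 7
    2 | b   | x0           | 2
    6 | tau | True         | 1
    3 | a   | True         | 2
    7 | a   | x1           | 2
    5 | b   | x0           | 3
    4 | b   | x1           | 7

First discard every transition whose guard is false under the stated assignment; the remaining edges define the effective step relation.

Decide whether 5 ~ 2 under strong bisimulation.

Answer: NOT BISIMILAR

Analysis:
Bisimulation quotient by refinement:
  π0 = {{0,1,2,3,4,5,6,7}}
  π1 = {{0,6},{1},{2},{3,4,7},{5}}
  π2 = {{0},{1},{2},{3},{4},{5},{6},{7}}
Fixed point at round 3; 8 class(es).
5∈{5}, 2∈{2}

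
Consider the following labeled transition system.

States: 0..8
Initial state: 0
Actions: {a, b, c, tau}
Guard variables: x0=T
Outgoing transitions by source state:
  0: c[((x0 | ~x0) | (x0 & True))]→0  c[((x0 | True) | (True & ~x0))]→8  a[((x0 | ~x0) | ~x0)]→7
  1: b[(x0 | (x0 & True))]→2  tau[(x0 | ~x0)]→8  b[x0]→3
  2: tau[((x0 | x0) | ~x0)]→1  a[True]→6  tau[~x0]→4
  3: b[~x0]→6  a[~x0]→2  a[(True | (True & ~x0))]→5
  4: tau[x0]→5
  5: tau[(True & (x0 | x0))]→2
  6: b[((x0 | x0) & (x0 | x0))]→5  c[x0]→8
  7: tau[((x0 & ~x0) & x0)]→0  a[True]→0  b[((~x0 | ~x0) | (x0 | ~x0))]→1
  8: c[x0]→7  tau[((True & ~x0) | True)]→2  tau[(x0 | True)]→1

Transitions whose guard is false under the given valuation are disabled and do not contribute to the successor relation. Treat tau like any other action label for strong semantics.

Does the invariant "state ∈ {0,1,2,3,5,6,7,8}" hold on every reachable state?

Answer: INVARIANT HOLDS

Trace:
Inv-set: {0,1,2,3,5,6,7,8}
R = {0,1,2,3,5,6,7,8}
  0: ok
  1: ok
  2: ok
  3: ok
  5: ok
  6: ok
  7: ok
  8: ok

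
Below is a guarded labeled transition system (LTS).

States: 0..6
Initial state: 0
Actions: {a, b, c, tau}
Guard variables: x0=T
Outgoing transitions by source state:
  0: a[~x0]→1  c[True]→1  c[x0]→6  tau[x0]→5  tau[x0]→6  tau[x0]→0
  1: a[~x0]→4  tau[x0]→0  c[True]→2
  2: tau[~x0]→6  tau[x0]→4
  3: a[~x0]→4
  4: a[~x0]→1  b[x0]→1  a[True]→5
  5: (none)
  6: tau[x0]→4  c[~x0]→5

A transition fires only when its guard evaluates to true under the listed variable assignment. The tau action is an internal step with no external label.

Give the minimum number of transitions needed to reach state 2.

Answer: 2

Analysis:
Breadth-first toward 2:
  depth 0: {0}
  depth 1: {1,5,6}
  depth 2: {2,4}
depth(2)=2, e.g. c·c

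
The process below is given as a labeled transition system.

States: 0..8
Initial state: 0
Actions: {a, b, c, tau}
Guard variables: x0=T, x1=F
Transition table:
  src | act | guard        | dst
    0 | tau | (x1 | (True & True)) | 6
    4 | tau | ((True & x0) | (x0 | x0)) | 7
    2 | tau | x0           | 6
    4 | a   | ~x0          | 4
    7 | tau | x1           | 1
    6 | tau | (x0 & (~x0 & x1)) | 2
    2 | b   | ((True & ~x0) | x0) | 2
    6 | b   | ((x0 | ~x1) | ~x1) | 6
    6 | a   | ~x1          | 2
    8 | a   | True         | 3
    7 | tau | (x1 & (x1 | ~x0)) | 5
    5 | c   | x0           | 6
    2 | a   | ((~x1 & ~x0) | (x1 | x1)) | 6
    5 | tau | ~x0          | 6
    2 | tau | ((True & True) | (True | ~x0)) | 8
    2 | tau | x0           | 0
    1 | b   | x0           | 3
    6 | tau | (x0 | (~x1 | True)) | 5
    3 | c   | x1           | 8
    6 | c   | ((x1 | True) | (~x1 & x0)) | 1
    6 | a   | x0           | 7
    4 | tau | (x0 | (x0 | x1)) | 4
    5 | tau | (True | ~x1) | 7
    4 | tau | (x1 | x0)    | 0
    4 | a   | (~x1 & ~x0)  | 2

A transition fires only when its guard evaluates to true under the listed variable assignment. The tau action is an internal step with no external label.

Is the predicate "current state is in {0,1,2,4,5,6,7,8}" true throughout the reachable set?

Answer: INVARIANT VIOLATED at state 3

Working:
Allowed set {0,1,2,4,5,6,7,8}
Reach set: {0,1,2,3,5,6,7,8}
  0: ok
  1: ok
  2: ok
  3: VIOLATES
  5: ok
  6: ok
  7: ok
  8: ok
reach 3 via tau·c·b — violates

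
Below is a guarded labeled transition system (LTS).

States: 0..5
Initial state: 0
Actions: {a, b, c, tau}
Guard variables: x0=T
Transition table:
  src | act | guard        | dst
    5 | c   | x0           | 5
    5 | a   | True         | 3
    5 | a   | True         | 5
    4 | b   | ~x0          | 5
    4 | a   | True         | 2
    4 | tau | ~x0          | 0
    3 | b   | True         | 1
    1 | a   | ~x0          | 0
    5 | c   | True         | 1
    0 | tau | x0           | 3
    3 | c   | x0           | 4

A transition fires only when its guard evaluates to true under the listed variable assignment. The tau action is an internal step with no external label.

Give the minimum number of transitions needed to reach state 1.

BFS to 1:
  depth 0: {0}
  depth 1: {3}
  depth 2: {1,4}
depth(1)=2, e.g. tau·b

Answer: 2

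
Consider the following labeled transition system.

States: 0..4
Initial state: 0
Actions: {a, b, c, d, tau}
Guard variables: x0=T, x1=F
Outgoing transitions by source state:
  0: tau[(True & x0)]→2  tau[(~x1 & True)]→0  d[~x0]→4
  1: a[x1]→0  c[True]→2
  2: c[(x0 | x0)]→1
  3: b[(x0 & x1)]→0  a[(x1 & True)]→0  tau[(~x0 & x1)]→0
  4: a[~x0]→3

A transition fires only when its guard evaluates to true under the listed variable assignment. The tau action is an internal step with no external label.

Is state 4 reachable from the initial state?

4 transition(s) survive guard evaluation.
depth 0: {0}
depth 1: {2}  now seen {0,2}
depth 2: {1}  now seen {0,1,2}
Reachable = {0,1,2}

Answer: UNREACHABLE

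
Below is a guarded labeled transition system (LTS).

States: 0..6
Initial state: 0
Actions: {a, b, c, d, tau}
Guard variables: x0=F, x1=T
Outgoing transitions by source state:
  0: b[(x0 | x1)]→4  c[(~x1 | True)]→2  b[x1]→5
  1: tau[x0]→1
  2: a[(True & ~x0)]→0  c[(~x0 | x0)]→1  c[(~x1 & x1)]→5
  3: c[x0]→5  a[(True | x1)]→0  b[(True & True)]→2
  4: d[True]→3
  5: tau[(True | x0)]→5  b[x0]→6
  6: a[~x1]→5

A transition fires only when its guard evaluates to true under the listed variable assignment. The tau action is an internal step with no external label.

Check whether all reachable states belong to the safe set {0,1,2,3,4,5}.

Answer: INVARIANT HOLDS

Trace:
Allowed set {0,1,2,3,4,5}
Reachable = {0,1,2,3,4,5}
  0: ✓
  1: ✓
  2: ✓
  3: ✓
  4: ✓
  5: ✓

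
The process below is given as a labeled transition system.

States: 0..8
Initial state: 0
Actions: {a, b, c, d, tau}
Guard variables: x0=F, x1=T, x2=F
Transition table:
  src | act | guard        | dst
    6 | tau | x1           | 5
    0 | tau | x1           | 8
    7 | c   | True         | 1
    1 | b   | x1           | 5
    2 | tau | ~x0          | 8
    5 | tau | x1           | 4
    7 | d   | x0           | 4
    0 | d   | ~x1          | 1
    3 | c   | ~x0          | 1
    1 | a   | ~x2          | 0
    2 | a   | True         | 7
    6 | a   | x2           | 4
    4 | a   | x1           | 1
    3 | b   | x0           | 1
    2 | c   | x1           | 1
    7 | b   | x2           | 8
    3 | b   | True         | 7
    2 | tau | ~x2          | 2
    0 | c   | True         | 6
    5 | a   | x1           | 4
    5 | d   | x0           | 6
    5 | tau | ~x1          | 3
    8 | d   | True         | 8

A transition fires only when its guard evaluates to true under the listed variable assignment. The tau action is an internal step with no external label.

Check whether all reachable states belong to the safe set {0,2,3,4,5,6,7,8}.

Allowed set {0,2,3,4,5,6,7,8}
Reachable = {0,1,4,5,6,8}
  0: ✓
  1: outside
  4: ✓
  5: ✓
  6: ✓
  8: ✓
counterexample path to 1: c·tau·tau·a

Answer: INVARIANT VIOLATED at state 1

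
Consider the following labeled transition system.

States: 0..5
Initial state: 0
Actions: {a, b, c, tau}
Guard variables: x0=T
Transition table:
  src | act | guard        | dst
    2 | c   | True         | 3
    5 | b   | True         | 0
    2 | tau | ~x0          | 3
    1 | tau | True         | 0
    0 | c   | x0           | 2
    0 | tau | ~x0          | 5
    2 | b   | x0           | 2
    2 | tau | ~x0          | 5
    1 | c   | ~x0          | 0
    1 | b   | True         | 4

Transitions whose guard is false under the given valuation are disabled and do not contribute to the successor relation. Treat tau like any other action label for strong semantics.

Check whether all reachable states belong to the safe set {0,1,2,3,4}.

Answer: INVARIANT HOLDS

Trace:
Allowed set {0,1,2,3,4}
R = {0,2,3}
  0: ok
  2: ok
  3: ok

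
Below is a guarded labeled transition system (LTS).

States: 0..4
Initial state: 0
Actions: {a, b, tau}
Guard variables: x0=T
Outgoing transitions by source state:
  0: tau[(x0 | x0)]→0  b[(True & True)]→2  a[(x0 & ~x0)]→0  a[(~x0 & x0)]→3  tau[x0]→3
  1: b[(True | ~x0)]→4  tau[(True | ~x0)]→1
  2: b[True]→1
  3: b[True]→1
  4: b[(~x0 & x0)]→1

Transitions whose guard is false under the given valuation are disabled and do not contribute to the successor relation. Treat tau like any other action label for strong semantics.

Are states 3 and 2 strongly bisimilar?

Answer: BISIMILAR

Trace:
Refine partition for ~:
  round 0: {{0,1,2,3,4}}
  round 1: {{0,1},{2,3},{4}}
  round 2: {{0},{1},{2,3},{4}}
stable after 3 split(s): 4 block(s)
[3]={2,3}  [2]={2,3}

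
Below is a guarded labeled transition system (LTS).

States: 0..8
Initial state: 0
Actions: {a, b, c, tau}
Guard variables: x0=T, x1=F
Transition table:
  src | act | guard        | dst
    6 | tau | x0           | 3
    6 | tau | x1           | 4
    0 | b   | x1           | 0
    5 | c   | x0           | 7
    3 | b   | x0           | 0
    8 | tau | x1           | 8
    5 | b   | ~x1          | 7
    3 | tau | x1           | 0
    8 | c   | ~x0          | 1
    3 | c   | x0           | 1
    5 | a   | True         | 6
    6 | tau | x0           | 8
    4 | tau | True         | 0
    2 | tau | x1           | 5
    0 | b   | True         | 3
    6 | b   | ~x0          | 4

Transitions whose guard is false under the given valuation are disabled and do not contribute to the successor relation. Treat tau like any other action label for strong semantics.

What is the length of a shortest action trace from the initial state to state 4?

Layered search for 4:
  L0 = {0}
  L1 = {3}
  L2 = {1}
4 never appears.

Answer: UNREACHABLE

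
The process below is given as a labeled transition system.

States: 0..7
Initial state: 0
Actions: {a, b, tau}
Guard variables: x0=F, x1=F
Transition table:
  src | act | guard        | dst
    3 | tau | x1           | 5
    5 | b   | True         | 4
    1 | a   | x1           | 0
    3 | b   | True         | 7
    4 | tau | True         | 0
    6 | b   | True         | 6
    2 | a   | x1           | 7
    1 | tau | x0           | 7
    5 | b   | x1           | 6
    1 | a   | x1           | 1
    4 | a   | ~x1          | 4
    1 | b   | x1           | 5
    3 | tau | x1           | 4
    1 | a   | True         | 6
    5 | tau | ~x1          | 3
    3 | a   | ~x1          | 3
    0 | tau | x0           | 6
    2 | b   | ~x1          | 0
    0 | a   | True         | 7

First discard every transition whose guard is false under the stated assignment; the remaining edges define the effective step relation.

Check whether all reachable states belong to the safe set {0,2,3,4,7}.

Answer: INVARIANT HOLDS

Working:
Allowed set {0,2,3,4,7}
Reachable = {0,7}
  0: ✓
  7: ✓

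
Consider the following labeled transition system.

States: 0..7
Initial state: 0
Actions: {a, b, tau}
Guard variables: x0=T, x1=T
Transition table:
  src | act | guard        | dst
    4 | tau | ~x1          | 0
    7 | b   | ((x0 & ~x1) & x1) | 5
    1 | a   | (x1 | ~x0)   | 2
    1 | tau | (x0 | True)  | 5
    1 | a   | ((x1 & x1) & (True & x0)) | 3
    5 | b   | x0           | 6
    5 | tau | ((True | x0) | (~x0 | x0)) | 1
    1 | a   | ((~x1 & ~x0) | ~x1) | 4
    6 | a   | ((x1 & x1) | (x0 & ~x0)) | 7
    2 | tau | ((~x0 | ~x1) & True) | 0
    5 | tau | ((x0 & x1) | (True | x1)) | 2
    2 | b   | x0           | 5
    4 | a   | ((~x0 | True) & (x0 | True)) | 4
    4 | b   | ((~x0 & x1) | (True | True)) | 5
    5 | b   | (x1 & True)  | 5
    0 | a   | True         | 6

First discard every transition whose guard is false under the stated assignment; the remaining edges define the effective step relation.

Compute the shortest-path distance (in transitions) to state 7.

Answer: 2

Trace:
BFS to 7:
  depth 0: {0}
  depth 1: {6}
  depth 2: {7}
7 enters at depth 2; path a·a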